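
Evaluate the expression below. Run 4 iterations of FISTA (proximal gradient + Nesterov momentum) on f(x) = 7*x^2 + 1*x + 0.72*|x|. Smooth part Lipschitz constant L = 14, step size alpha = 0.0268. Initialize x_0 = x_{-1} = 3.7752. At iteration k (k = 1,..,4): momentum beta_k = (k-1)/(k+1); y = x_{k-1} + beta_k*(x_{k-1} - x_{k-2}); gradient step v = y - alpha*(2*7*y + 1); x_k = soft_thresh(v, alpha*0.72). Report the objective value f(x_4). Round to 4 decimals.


FISTA on f(x) = 7*x^2 + 1*x + 0.72*|x|
L = 14, alpha = 0.0268
Iteration 1: beta = 0.0, y = 3.7752 + 0.0*(3.7752 - 3.7752) = 3.7752
  grad(y) = 53.8528, v = y - alpha*grad = 2.3319
  prox(v) = soft_thresh(2.3319, 0.0193) = 2.3126
Iteration 2: beta = 0.3333, y = 2.3126 + 0.3333*(2.3126 - 3.7752) = 1.8251
  grad(y) = 26.5518, v = y - alpha*grad = 1.1135
  prox(v) = soft_thresh(1.1135, 0.0193) = 1.0942
Iteration 3: beta = 0.5, y = 1.0942 + 0.5*(1.0942 - 2.3126) = 0.485
  grad(y) = 7.7906, v = y - alpha*grad = 0.2763
  prox(v) = soft_thresh(0.2763, 0.0193) = 0.257
Iteration 4: beta = 0.6, y = 0.257 + 0.6*(0.257 - 1.0942) = -0.2454
  grad(y) = -2.4358, v = y - alpha*grad = -0.1801
  prox(v) = soft_thresh(-0.1801, 0.0193) = -0.1608
f(x_4) = 7*(-0.1608)^2 + 1*(-0.1608) + 0.72*|-0.1608| = 0.136


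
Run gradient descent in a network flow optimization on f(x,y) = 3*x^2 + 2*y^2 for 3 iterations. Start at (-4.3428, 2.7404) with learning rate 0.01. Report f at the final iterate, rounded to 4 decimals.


Gradient descent on f(x,y) = 3*x^2 + 2*y^2.
Starting point: (-4.3428, 2.7404), alpha = 0.01
Step 1: grad_x = 2*3*-4.3428 = -26.0568, grad_y = 2*2*2.7404 = 10.9616
  x_1 = -4.3428 - 0.01*-26.0568 = -4.0822
  y_1 = 2.7404 - 0.01*10.9616 = 2.6308
Step 2: grad_x = 2*3*-4.0822 = -24.4934, grad_y = 2*2*2.6308 = 10.5231
  x_2 = -4.0822 - 0.01*-24.4934 = -3.8373
  y_2 = 2.6308 - 0.01*10.5231 = 2.5256
Step 3: grad_x = 2*3*-3.8373 = -23.0238, grad_y = 2*2*2.5256 = 10.1022
  x_3 = -3.8373 - 0.01*-23.0238 = -3.6071
  y_3 = 2.5256 - 0.01*10.1022 = 2.4245
f(-3.6071, 2.4245) = 3*(-3.6071)^2 + 2*2.4245^2 = 50.7893


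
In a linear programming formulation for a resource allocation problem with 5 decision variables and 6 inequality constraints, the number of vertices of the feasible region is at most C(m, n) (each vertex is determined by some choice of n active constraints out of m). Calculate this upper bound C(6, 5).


Each vertex corresponds to some choice of n active constraints out of m, so the number of vertices is at most C(m, n) = m! / (n!(m-n)!).
m = 6, n = 5
Numerator: 6 * 5 * 4 * 3 * 2
Denominator: 5! = 120
C(6, 5) = 6


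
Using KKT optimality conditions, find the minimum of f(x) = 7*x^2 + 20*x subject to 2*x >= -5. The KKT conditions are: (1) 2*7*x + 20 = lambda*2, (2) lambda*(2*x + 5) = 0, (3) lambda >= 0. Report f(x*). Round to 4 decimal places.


Step 1: Try lambda = 0 (constraint inactive).
Stationarity: 2*7*x + 20 = 0
x* = -20/(2*7) = -10/7 = -1.4286 (rounded; the exact value -10/7 is used below)
Check constraint: 2*-1.4286 = -2.8572 >= -5 -- satisfied.
Step 2: Compute optimal value.
f(x*) = 7*(-10/7)^2 + 20*(-10/7) = -14.2857


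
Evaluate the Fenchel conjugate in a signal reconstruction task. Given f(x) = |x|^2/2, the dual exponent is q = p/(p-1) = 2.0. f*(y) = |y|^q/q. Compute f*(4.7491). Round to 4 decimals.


The conjugate exponent q satisfies 1/p + 1/q = 1.
p = 2, so q = 2/(2 - 1) = 2.0
|y|^q = 4.7491^2.0 = 22.554
f*(4.7491) = 22.554 / 2.0 = 11.277


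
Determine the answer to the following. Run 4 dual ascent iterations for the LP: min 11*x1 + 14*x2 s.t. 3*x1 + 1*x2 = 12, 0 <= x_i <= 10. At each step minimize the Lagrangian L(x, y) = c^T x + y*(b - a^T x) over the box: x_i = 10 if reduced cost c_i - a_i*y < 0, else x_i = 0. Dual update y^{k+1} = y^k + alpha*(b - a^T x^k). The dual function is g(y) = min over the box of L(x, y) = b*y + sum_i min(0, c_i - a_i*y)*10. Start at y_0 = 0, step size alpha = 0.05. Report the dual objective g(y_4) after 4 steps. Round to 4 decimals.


Dual ascent for LP: min 11*x1 + 14*x2, 3*x1 + 1*x2 = 12, 0 <= x_i <= 10
Step 1: y^k = 0.0, reduced costs: (11.0, 14.0)
  x^k = (0.0, 0.0), subgradient = b - a^T x = 12.0
  y^{k+1} = 0.0 + 0.05*12.0 = 0.6
Step 2: y^k = 0.6, reduced costs: (9.2, 13.4)
  x^k = (0.0, 0.0), subgradient = b - a^T x = 12.0
  y^{k+1} = 0.6 + 0.05*12.0 = 1.2
Step 3: y^k = 1.2, reduced costs: (7.4, 12.8)
  x^k = (0.0, 0.0), subgradient = b - a^T x = 12.0
  y^{k+1} = 1.2 + 0.05*12.0 = 1.8
Step 4: y^k = 1.8, reduced costs: (5.6, 12.2)
  x^k = (0.0, 0.0), subgradient = b - a^T x = 12.0
  y^{k+1} = 1.8 + 0.05*12.0 = 2.4
Dual objective at y_4 = 2.4: reduced costs (3.8, 11.6), box minimizer x = (0.0, 0.0)
g(y_4) = b*y + (c1 - a1*y)*x1 + (c2 - a2*y)*x2 = 12*2.4 + 3.8*0.0 + 11.6*0.0 = 28.8 + 0.0 + 0.0 = 28.8


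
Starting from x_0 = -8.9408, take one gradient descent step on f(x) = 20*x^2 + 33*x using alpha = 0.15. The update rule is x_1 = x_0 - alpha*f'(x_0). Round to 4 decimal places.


We compute the gradient at x_0 and apply the update.
f'(x) = 40*x + 33
f'(-8.9408) = 40*-8.9408 + 33 = -324.632
x_1 = -8.9408 - 0.15*-324.632 = 39.754


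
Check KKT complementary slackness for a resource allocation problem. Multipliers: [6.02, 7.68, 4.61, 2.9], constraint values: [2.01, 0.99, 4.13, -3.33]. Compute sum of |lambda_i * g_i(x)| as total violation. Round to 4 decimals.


KKT complementary slackness check:
lambda_1 * g_1 = 6.02 * 2.01 = 12.1002
lambda_2 * g_2 = 7.68 * 0.99 = 7.6032
lambda_3 * g_3 = 4.61 * 4.13 = 19.0393
lambda_4 * g_4 = 2.9 * -3.33 = -9.657
Total violation = 12.1002 + 7.6032 + 19.0393 + 9.657 = 48.3997


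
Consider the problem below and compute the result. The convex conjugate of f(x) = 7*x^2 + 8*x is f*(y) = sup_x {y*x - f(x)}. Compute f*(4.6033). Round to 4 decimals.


f*(y) = sup_x {y*x - a*x^2 - b*x} = sup_x {(y-b)*x - a*x^2}
FOC: (y - b) - 2a*x = 0 => x* = (y - b)/(2a)
x* = (4.6033 - 8)/(2*7) = -0.2426
f*(4.6033) = (y-b)^2/(4a) = (4.6033 - 8)^2/(4*7)
= 11.5376/28 = 0.4121


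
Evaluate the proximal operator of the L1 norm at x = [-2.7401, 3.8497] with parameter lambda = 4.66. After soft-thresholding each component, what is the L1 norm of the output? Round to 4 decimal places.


Soft-thresholding with lambda = 4.66:
prox(-2.7401) = sign(-2.7401)*max(|-2.7401| - 4.66, 0) = 0.0
prox(3.8497) = sign(3.8497)*max(|3.8497| - 4.66, 0) = 0.0
prox(x) = [0.0, 0.0]
||prox(x)||_1 = 0.0 + 0.0 = 0.0


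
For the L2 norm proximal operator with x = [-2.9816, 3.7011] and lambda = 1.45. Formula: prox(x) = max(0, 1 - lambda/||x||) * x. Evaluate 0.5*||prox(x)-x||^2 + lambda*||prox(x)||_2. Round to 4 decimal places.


Step 1: Compute ||x||.
||x|| = 4.7527
Step 2: Compute scaling factor.
scale = max(0, 1 - 1.45/4.7527) = 0.6949
Step 3: prox(x) = [-2.0719, 2.5719]
||prox(x)|| = 3.3027
Step 4: Proximal objective.
0.5*||prox-x||^2 = 1.0513
lambda*||prox|| = 4.7889
Total = 5.8402


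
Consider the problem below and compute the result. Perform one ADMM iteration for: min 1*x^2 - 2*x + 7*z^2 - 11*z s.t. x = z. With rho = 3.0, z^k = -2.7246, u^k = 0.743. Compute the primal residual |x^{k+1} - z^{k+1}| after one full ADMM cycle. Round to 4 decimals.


ADMM iteration with rho = 3.0, z^k = -2.7246, u^k = 0.743
Step 1: x-update.
Minimize 1*x^2 - 2*x + (3.0/2)*(x + 2.7246 + 0.743)^2
FOC: (2*1 + 3.0)*x = 2 + 3.0*(-2.7246 - 0.743)
x^{k+1} = -1.6806
Step 2: z-update.
Minimize 7*z^2 - 11*z + (3.0/2)*(-1.6806 - z + 0.743)^2
FOC: (2*7 + 3.0)*z = 11 + 3.0*(-1.6806 + 0.743)
z^{k+1} = 0.4816
Step 3: u-update.
u^{k+1} = 0.743 - 1.6806 - 0.4816 = -1.4192
Step 4: Primal residual = |-1.6806 - 0.4816| = 2.1622


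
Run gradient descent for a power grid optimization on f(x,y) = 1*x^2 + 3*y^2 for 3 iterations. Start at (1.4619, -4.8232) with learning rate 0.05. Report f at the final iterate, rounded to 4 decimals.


Gradient descent on f(x,y) = 1*x^2 + 3*y^2.
Starting point: (1.4619, -4.8232), alpha = 0.05
Step 1: grad_x = 2*1*1.4619 = 2.9238, grad_y = 2*3*-4.8232 = -28.9392
  x_1 = 1.4619 - 0.05*2.9238 = 1.3157
  y_1 = -4.8232 - 0.05*-28.9392 = -3.3762
Step 2: grad_x = 2*1*1.3157 = 2.6314, grad_y = 2*3*-3.3762 = -20.2574
  x_2 = 1.3157 - 0.05*2.6314 = 1.1841
  y_2 = -3.3762 - 0.05*-20.2574 = -2.3634
Step 3: grad_x = 2*1*1.1841 = 2.3683, grad_y = 2*3*-2.3634 = -14.1802
  x_3 = 1.1841 - 0.05*2.3683 = 1.0657
  y_3 = -2.3634 - 0.05*-14.1802 = -1.6544
f(1.0657, -1.6544) = 1*1.0657^2 + 3*(-1.6544)^2 = 9.3465


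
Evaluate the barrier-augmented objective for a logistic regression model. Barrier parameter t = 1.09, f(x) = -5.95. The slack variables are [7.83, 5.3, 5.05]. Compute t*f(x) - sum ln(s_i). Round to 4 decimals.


Step 1: Compute log-barrier.
ln values: [2.058, 1.6677, 1.6194]
phi = -(2.058 + 1.6677 + 1.6194) = -5.3451
Step 2: Compute augmented objective.
t*f(x) = 1.09*-5.95 = -6.4855
Total = -6.4855 - 5.3451 = -11.8306


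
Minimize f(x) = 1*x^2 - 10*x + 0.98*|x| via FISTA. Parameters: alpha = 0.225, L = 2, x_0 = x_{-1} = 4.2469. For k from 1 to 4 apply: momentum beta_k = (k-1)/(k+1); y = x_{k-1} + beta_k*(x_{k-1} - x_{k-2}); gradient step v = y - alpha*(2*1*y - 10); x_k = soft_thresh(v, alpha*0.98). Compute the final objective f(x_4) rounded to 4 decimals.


FISTA on f(x) = 1*x^2 - 10*x + 0.98*|x|
L = 2, alpha = 0.225
Iteration 1: beta = 0.0, y = 4.2469 + 0.0*(4.2469 - 4.2469) = 4.2469
  grad(y) = -1.5062, v = y - alpha*grad = 4.5858
  prox(v) = soft_thresh(4.5858, 0.2205) = 4.3653
Iteration 2: beta = 0.3333, y = 4.3653 + 0.3333*(4.3653 - 4.2469) = 4.4048
  grad(y) = -1.1905, v = y - alpha*grad = 4.6726
  prox(v) = soft_thresh(4.6726, 0.2205) = 4.4521
Iteration 3: beta = 0.5, y = 4.4521 + 0.5*(4.4521 - 4.3653) = 4.4955
  grad(y) = -1.0089, v = y - alpha*grad = 4.7225
  prox(v) = soft_thresh(4.7225, 0.2205) = 4.502
Iteration 4: beta = 0.6, y = 4.502 + 0.6*(4.502 - 4.4521) = 4.532
  grad(y) = -0.936, v = y - alpha*grad = 4.7426
  prox(v) = soft_thresh(4.7426, 0.2205) = 4.5221
f(x_4) = 1*4.5221^2 - 10*4.5221 + 0.98*|4.5221| = -20.34


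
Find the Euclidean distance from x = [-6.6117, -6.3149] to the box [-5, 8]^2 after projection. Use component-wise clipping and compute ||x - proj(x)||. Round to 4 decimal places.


Project each component onto [-5, 8].
clip(-6.6117) = -5.0, clip(-6.3149) = -5.0
Projection = [-5.0, -5.0]
Squared diffs: [2.5976, 1.729]
Distance = sqrt(4.3266) = 2.08


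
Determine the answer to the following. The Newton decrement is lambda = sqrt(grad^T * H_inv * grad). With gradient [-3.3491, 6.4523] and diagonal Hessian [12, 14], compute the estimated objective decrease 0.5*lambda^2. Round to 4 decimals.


Step 1: H is diagonal, so H^(-1) * g = [-0.2791, 0.4609].
Step 2: g^T H^(-1) g = sum_i g_i^2 / H_ii
  = (-3.3491)^2/12 + (6.4523)^2/14
  = 0.9347 + 2.9737 = 3.9084
Step 3: Objective decrease = 0.5 * g^T H^(-1) g = 1.9542


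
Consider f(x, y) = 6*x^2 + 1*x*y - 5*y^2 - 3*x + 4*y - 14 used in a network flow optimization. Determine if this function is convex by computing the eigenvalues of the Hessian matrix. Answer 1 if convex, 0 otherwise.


The Hessian of f(x,y) = 6*x^2 + 1*x*y - 5*y^2 - 3*x + 4*y - 14 is:
H = [[12, 1], [1, -10]]
Trace = 12 - 10 = 2
Determinant = 12*-10 - (1)^2 = -121
Discriminant = (2)^2 - 4*-121 = 488.0
Eigenvalues: lambda_1 = -10.0454, lambda_2 = 12.0454
The function is not convex.

0


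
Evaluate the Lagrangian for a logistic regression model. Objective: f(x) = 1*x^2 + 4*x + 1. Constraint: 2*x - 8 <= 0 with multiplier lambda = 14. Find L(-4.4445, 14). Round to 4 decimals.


Step 1: Evaluate f(x).
f(-4.4445) = 1*(-4.4445)^2 + 4*(-4.4445) + 1 = 2.9756
Step 2: Evaluate g(x).
g(-4.4445) = 2*-4.4445 - 8 = -16.889
Step 3: Compute Lagrangian.
L = 2.9756 + 14*-16.889 = -233.4704


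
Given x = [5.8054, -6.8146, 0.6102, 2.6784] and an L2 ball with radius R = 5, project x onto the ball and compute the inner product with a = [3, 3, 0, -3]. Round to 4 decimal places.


Step 1: Compute ||x|| (intermediates to 6 decimals).
||x|| = sqrt(5.8054^2 + (-6.8146)^2 + 0.6102^2 + 2.6784^2) = 9.364166
Step 2: Project.
Since ||x|| > R, scale = R/||x|| = 5/9.364166 = 0.53395, proj(x) = scale * x
proj(x) = [3.099793, -3.638656, 0.325816, 1.430132]
Step 3: Dot product.
a^T * proj(x) = 3*3.099793 + 3*(-3.638656) + 0*0.325816 - 3*1.430132 = -5.907


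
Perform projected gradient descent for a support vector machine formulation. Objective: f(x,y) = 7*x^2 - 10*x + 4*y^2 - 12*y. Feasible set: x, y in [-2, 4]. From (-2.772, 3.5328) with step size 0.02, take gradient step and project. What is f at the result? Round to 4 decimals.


Step 1: Compute gradient at (-2.772, 3.5328).
grad_x = 2*7*-2.772 - 10 = -48.808
grad_y = 2*4*3.5328 - 12 = 16.2624
Step 2: Gradient step.
x_raw = -2.772 - 0.02*-48.808 = -1.7958
y_raw = 3.5328 - 0.02*16.2624 = 3.2076
Step 3: Project onto [-2, 4].
x_proj = clip(-1.7958) = -1.7958
y_proj = clip(3.2076) = 3.2076
Step 4: Evaluate f.
f(-1.7958, 3.2076) = 43.1966


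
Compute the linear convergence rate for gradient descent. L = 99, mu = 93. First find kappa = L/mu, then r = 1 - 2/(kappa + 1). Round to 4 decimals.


Step 1: Compute the condition number.
kappa = L/mu = 99/93 = 1.0645
Step 2: Compute the convergence rate.
r = 1 - 2/(kappa + 1) = 1 - 2*mu/(L + mu) = (L - mu)/(L + mu) = 6/192 = 0.0313


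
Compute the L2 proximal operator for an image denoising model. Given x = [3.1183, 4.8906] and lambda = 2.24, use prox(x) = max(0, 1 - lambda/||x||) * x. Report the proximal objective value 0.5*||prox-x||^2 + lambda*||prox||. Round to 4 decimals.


Step 1: Compute ||x||.
||x|| = 5.8002
Step 2: Compute scaling factor.
scale = max(0, 1 - 2.24/5.8002) = 0.6138
Step 3: prox(x) = [1.914, 3.0019]
||prox(x)|| = 3.5602
Step 4: Proximal objective.
0.5*||prox-x||^2 = 2.5088
lambda*||prox|| = 7.9748
Total = 10.4835


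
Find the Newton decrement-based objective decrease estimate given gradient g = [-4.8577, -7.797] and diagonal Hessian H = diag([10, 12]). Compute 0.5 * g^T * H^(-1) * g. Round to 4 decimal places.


Step 1: H is diagonal, so H^(-1) * g = [-0.4858, -0.6498].
Step 2: g^T H^(-1) g = sum_i g_i^2 / H_ii
  = (-4.8577)^2/10 + (-7.797)^2/12
  = 2.3597 + 5.0661 = 7.4258
Step 3: Objective decrease = 0.5 * g^T H^(-1) g = 3.7129


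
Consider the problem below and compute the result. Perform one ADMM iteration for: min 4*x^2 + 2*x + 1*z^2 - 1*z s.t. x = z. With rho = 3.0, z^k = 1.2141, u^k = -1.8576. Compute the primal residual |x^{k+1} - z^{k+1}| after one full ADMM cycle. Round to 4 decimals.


ADMM iteration with rho = 3.0, z^k = 1.2141, u^k = -1.8576
Step 1: x-update.
Minimize 4*x^2 + 2*x + (3.0/2)*(x - 1.2141 - 1.8576)^2
FOC: (2*4 + 3.0)*x = -2 + 3.0*(1.2141 + 1.8576)
x^{k+1} = 0.6559
Step 2: z-update.
Minimize 1*z^2 - 1*z + (3.0/2)*(0.6559 - z - 1.8576)^2
FOC: (2*1 + 3.0)*z = 1 + 3.0*(0.6559 - 1.8576)
z^{k+1} = -0.521
Step 3: u-update.
u^{k+1} = -1.8576 + 0.6559 + 0.521 = -0.6807
Step 4: Primal residual = |0.6559 + 0.521| = 1.1769


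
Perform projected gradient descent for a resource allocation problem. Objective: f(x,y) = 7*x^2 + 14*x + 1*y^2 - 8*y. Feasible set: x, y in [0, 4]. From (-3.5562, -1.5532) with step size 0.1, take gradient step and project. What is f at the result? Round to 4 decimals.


Step 1: Compute gradient at (-3.5562, -1.5532).
grad_x = 2*7*-3.5562 + 14 = -35.7868
grad_y = 2*1*-1.5532 - 8 = -11.1064
Step 2: Gradient step.
x_raw = -3.5562 - 0.1*-35.7868 = 0.0225
y_raw = -1.5532 - 0.1*-11.1064 = -0.4426
Step 3: Project onto [0, 4].
x_proj = clip(0.0225) = 0.0225
y_proj = clip(-0.4426) = 0.0
Step 4: Evaluate f.
f(0.0225, 0.0) = 0.3183


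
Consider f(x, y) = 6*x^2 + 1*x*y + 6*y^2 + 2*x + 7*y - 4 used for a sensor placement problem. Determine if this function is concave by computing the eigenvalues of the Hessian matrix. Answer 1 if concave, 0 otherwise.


The Hessian of f(x,y) = 6*x^2 + 1*x*y + 6*y^2 + 2*x + 7*y - 4 is:
H = [[12, 1], [1, 12]]
Trace = 12 + 12 = 24
Determinant = 12*12 - (1)^2 = 143
Discriminant = (24)^2 - 4*143 = 4.0
Eigenvalues: lambda_1 = 11.0, lambda_2 = 13.0
The function is not concave.

0


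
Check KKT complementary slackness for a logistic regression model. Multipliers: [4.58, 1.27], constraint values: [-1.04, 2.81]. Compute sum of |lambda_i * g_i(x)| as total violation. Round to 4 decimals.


KKT complementary slackness check:
lambda_1 * g_1 = 4.58 * -1.04 = -4.7632
lambda_2 * g_2 = 1.27 * 2.81 = 3.5687
Total violation = 4.7632 + 3.5687 = 8.3319


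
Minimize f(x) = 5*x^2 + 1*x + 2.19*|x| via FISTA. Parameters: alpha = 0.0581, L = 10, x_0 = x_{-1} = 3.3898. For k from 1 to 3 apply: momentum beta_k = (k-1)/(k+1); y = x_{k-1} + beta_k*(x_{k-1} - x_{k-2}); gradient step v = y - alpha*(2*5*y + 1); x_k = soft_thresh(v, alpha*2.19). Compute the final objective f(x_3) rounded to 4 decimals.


FISTA on f(x) = 5*x^2 + 1*x + 2.19*|x|
L = 10, alpha = 0.0581
Iteration 1: beta = 0.0, y = 3.3898 + 0.0*(3.3898 - 3.3898) = 3.3898
  grad(y) = 34.898, v = y - alpha*grad = 1.3622
  prox(v) = soft_thresh(1.3622, 0.1272) = 1.235
Iteration 2: beta = 0.3333, y = 1.235 + 0.3333*(1.235 - 3.3898) = 0.5167
  grad(y) = 6.1672, v = y - alpha*grad = 0.1584
  prox(v) = soft_thresh(0.1584, 0.1272) = 0.0312
Iteration 3: beta = 0.5, y = 0.0312 + 0.5*(0.0312 - 1.235) = -0.5707
  grad(y) = -4.7075, v = y - alpha*grad = -0.2972
  prox(v) = soft_thresh(-0.2972, 0.1272) = -0.17
f(x_3) = 5*(-0.17)^2 + 1*(-0.17) + 2.19*|-0.17| = 0.3468


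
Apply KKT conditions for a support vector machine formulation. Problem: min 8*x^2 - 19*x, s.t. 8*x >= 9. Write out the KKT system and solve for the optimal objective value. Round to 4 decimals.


Step 1: Try lambda = 0 (constraint inactive).
Stationarity: 2*8*x - 19 = 0
x* = 19/(2*8) = 1.1875
Check constraint: 8*1.1875 = 9.5 >= 9 -- satisfied.
Step 2: Compute optimal value.
f(x*) = 8*1.1875^2 - 19*1.1875 = -11.2813


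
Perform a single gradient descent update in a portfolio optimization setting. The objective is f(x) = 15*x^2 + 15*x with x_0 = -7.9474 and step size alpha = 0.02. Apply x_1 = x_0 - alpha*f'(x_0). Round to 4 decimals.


We compute the gradient at x_0 and apply the update.
f'(x) = 30*x + 15
f'(-7.9474) = 30*-7.9474 + 15 = -223.422
x_1 = -7.9474 - 0.02*-223.422 = -3.479


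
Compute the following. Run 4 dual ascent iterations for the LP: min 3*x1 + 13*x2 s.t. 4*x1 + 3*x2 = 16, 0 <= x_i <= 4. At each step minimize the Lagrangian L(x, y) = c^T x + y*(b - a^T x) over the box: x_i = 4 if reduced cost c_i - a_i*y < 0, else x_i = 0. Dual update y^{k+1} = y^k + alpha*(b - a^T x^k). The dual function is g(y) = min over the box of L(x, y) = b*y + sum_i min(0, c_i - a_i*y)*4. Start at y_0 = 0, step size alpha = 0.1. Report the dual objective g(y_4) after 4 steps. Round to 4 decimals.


Dual ascent for LP: min 3*x1 + 13*x2, 4*x1 + 3*x2 = 16, 0 <= x_i <= 4
Step 1: y^k = 0.0, reduced costs: (3.0, 13.0)
  x^k = (0.0, 0.0), subgradient = b - a^T x = 16.0
  y^{k+1} = 0.0 + 0.1*16.0 = 1.6
Step 2: y^k = 1.6, reduced costs: (-3.4, 8.2)
  x^k = (4.0, 0.0), subgradient = b - a^T x = 0.0
  y^{k+1} = 1.6 + 0.1*0.0 = 1.6
Step 3: y^k = 1.6, reduced costs: (-3.4, 8.2)
  x^k = (4.0, 0.0), subgradient = b - a^T x = 0.0
  y^{k+1} = 1.6 + 0.1*0.0 = 1.6
Step 4: y^k = 1.6, reduced costs: (-3.4, 8.2)
  x^k = (4.0, 0.0), subgradient = b - a^T x = 0.0
  y^{k+1} = 1.6 + 0.1*0.0 = 1.6
Dual objective at y_4 = 1.6: reduced costs (-3.4, 8.2), box minimizer x = (4.0, 0.0)
g(y_4) = b*y + (c1 - a1*y)*x1 + (c2 - a2*y)*x2 = 16*1.6 + (-3.4)*4.0 + 8.2*0.0 = 25.6 - 13.6 + 0.0 = 12.0


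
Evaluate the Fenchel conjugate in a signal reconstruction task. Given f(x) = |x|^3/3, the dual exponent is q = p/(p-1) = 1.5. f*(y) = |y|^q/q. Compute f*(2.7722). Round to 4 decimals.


The conjugate exponent q satisfies 1/p + 1/q = 1.
p = 3, so q = 3/(3 - 1) = 1.5
|y|^q = 2.7722^1.5 = 4.6157
f*(2.7722) = 4.6157 / 1.5 = 3.0771


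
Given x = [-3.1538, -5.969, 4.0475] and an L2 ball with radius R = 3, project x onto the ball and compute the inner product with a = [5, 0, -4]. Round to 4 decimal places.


Step 1: Compute ||x|| (intermediates to 6 decimals).
||x|| = sqrt((-3.1538)^2 + (-5.969)^2 + 4.0475^2) = 7.87132
Step 2: Project.
Since ||x|| > R, scale = R/||x|| = 3/7.87132 = 0.38113, proj(x) = scale * x
proj(x) = [-1.202008, -2.274965, 1.542624]
Step 3: Dot product.
a^T * proj(x) = 5*(-1.202008) + 0*(-2.274965) - 4*1.542624 = -12.1805


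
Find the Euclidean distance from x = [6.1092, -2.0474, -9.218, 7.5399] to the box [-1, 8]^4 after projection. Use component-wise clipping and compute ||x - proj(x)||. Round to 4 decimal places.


Project each component onto [-1, 8].
clip(6.1092) = 6.1092, clip(-2.0474) = -1.0, clip(-9.218) = -1.0, clip(7.5399) = 7.5399
Projection = [6.1092, -1.0, -1.0, 7.5399]
Squared diffs: [0.0, 1.097, 67.5355, 0.0]
Distance = sqrt(68.6325) = 8.2845


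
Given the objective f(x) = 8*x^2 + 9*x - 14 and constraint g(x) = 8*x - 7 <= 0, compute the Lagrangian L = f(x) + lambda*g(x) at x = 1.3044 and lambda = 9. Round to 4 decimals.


Step 1: Evaluate f(x).
f(1.3044) = 8*1.3044^2 + 9*1.3044 - 14 = 11.3513
Step 2: Evaluate g(x).
g(1.3044) = 8*1.3044 - 7 = 3.4352
Step 3: Compute Lagrangian.
L = 11.3513 + 9*3.4352 = 42.2681


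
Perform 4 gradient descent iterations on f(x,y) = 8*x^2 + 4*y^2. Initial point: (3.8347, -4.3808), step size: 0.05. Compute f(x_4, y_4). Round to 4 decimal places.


Gradient descent on f(x,y) = 8*x^2 + 4*y^2.
Starting point: (3.8347, -4.3808), alpha = 0.05
Step 1: grad_x = 2*8*3.8347 = 61.3552, grad_y = 2*4*-4.3808 = -35.0464
  x_1 = 3.8347 - 0.05*61.3552 = 0.7669
  y_1 = -4.3808 - 0.05*-35.0464 = -2.6285
Step 2: grad_x = 2*8*0.7669 = 12.271, grad_y = 2*4*-2.6285 = -21.0278
  x_2 = 0.7669 - 0.05*12.271 = 0.1534
  y_2 = -2.6285 - 0.05*-21.0278 = -1.5771
Step 3: grad_x = 2*8*0.1534 = 2.4542, grad_y = 2*4*-1.5771 = -12.6167
  x_3 = 0.1534 - 0.05*2.4542 = 0.0307
  y_3 = -1.5771 - 0.05*-12.6167 = -0.9463
Step 4: grad_x = 2*8*0.0307 = 0.4908, grad_y = 2*4*-0.9463 = -7.57
  x_4 = 0.0307 - 0.05*0.4908 = 0.0061
  y_4 = -0.9463 - 0.05*-7.57 = -0.5678
f(0.0061, -0.5678) = 8*0.0061^2 + 4*(-0.5678)^2 = 1.2897


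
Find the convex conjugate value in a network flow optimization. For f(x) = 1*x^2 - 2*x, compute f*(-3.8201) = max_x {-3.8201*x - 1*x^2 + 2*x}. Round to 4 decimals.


f*(y) = sup_x {y*x - a*x^2 - b*x} = sup_x {(y-b)*x - a*x^2}
FOC: (y - b) - 2a*x = 0 => x* = (y - b)/(2a)
x* = (-3.8201 + 2)/(2*1) = -0.9101
f*(-3.8201) = (y-b)^2/(4a) = (-3.8201 + 2)^2/(4*1)
= 3.3128/4 = 0.8282


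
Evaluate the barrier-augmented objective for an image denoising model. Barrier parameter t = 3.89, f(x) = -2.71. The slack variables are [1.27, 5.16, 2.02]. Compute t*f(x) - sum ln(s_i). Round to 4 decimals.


Step 1: Compute log-barrier.
ln values: [0.239, 1.6409, 0.7031]
phi = -(0.239 + 1.6409 + 0.7031) = -2.5831
Step 2: Compute augmented objective.
t*f(x) = 3.89*-2.71 = -10.5419
Total = -10.5419 - 2.5831 = -13.125


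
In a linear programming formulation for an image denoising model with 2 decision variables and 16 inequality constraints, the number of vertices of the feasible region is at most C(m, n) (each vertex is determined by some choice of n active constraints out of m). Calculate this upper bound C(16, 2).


Each vertex corresponds to some choice of n active constraints out of m, so the number of vertices is at most C(m, n) = m! / (n!(m-n)!).
m = 16, n = 2
Numerator: 16 * 15
Denominator: 2! = 2
C(16, 2) = 120


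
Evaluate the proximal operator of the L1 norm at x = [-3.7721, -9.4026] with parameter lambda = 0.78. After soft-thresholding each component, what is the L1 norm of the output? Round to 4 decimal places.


Soft-thresholding with lambda = 0.78:
prox(-3.7721) = sign(-3.7721)*max(|-3.7721| - 0.78, 0) = -2.9921
prox(-9.4026) = sign(-9.4026)*max(|-9.4026| - 0.78, 0) = -8.6226
prox(x) = [-2.9921, -8.6226]
||prox(x)||_1 = 2.9921 + 8.6226 = 11.6147


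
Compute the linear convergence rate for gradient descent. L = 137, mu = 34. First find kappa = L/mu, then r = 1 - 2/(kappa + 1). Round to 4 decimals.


Step 1: Compute the condition number.
kappa = L/mu = 137/34 = 4.0294
Step 2: Compute the convergence rate.
r = 1 - 2/(kappa + 1) = 1 - 2*mu/(L + mu) = (L - mu)/(L + mu) = 103/171 = 0.6023


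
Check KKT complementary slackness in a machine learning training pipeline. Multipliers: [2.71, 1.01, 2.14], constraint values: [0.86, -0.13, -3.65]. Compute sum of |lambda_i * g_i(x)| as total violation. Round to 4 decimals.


KKT complementary slackness check:
lambda_1 * g_1 = 2.71 * 0.86 = 2.3306
lambda_2 * g_2 = 1.01 * -0.13 = -0.1313
lambda_3 * g_3 = 2.14 * -3.65 = -7.811
Total violation = 2.3306 + 0.1313 + 7.811 = 10.2729


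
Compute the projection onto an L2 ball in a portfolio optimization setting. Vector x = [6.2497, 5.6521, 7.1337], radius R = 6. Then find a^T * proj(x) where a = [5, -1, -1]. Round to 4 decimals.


Step 1: Compute ||x|| (intermediates to 6 decimals).
||x|| = sqrt(6.2497^2 + 5.6521^2 + 7.1337^2) = 11.040591
Step 2: Project.
Since ||x|| > R, scale = R/||x|| = 6/11.040591 = 0.543449, proj(x) = scale * x
proj(x) = [3.396393, 3.071628, 3.876802]
Step 3: Dot product.
a^T * proj(x) = 5*3.396393 - 1*3.071628 - 1*3.876802 = 10.0335


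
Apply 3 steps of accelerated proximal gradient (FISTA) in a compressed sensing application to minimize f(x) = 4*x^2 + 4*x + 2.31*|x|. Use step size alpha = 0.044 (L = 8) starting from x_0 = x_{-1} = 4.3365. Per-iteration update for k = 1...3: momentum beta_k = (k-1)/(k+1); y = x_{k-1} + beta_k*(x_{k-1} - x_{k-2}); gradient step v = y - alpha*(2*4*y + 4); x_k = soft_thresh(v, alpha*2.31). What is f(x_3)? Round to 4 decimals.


FISTA on f(x) = 4*x^2 + 4*x + 2.31*|x|
L = 8, alpha = 0.044
Iteration 1: beta = 0.0, y = 4.3365 + 0.0*(4.3365 - 4.3365) = 4.3365
  grad(y) = 38.692, v = y - alpha*grad = 2.6341
  prox(v) = soft_thresh(2.6341, 0.1016) = 2.5324
Iteration 2: beta = 0.3333, y = 2.5324 + 0.3333*(2.5324 - 4.3365) = 1.931
  grad(y) = 19.4484, v = y - alpha*grad = 1.0753
  prox(v) = soft_thresh(1.0753, 0.1016) = 0.9737
Iteration 3: beta = 0.5, y = 0.9737 + 0.5*(0.9737 - 2.5324) = 0.1943
  grad(y) = 5.5545, v = y - alpha*grad = -0.0501
  prox(v) = soft_thresh(-0.0501, 0.1016) = 0.0
f(x_3) = 4*0.0^2 + 4*0.0 + 2.31*|0.0| = 0.0


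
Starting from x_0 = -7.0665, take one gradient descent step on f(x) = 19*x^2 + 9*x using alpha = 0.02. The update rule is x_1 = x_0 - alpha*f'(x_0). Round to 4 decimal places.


We compute the gradient at x_0 and apply the update.
f'(x) = 38*x + 9
f'(-7.0665) = 38*-7.0665 + 9 = -259.527
x_1 = -7.0665 - 0.02*-259.527 = -1.876


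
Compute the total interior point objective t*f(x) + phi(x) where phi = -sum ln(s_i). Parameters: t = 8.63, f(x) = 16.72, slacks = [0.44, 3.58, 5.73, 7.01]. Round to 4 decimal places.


Step 1: Compute log-barrier.
ln values: [-0.821, 1.2754, 1.7457, 1.9473]
phi = -(-0.821 + 1.2754 + 1.7457 + 1.9473) = -4.1474
Step 2: Compute augmented objective.
t*f(x) = 8.63*16.72 = 144.2936
Total = 144.2936 - 4.1474 = 140.1462


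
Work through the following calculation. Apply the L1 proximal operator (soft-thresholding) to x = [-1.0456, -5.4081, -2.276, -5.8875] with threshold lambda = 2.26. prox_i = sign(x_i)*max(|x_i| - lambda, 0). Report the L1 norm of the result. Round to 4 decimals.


Soft-thresholding with lambda = 2.26:
prox(-1.0456) = sign(-1.0456)*max(|-1.0456| - 2.26, 0) = 0.0
prox(-5.4081) = sign(-5.4081)*max(|-5.4081| - 2.26, 0) = -3.1481
prox(-2.276) = sign(-2.276)*max(|-2.276| - 2.26, 0) = -0.016
prox(-5.8875) = sign(-5.8875)*max(|-5.8875| - 2.26, 0) = -3.6275
prox(x) = [0.0, -3.1481, -0.016, -3.6275]
||prox(x)||_1 = 0.0 + 3.1481 + 0.016 + 3.6275 = 6.7916


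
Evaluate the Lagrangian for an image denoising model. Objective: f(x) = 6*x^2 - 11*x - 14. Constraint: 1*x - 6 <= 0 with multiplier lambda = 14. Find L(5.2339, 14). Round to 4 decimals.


Step 1: Evaluate f(x).
f(5.2339) = 6*5.2339^2 - 11*5.2339 - 14 = 92.7894
Step 2: Evaluate g(x).
g(5.2339) = 1*5.2339 - 6 = -0.7661
Step 3: Compute Lagrangian.
L = 92.7894 + 14*-0.7661 = 82.064


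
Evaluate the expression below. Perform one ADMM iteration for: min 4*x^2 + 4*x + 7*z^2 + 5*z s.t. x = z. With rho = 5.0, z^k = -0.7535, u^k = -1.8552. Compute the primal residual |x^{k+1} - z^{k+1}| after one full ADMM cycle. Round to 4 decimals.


ADMM iteration with rho = 5.0, z^k = -0.7535, u^k = -1.8552
Step 1: x-update.
Minimize 4*x^2 + 4*x + (5.0/2)*(x + 0.7535 - 1.8552)^2
FOC: (2*4 + 5.0)*x = -4 + 5.0*(-0.7535 + 1.8552)
x^{k+1} = 0.116
Step 2: z-update.
Minimize 7*z^2 + 5*z + (5.0/2)*(0.116 - z - 1.8552)^2
FOC: (2*7 + 5.0)*z = -5 + 5.0*(0.116 - 1.8552)
z^{k+1} = -0.7208
Step 3: u-update.
u^{k+1} = -1.8552 + 0.116 + 0.7208 = -1.0183
Step 4: Primal residual = |0.116 + 0.7208| = 0.8369


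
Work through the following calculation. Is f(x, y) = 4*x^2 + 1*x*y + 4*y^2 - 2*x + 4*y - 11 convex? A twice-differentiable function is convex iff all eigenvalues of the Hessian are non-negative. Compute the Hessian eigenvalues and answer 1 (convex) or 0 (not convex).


The Hessian of f(x,y) = 4*x^2 + 1*x*y + 4*y^2 - 2*x + 4*y - 11 is:
H = [[8, 1], [1, 8]]
Trace = 8 + 8 = 16
Determinant = 8*8 - (1)^2 = 63
Discriminant = (16)^2 - 4*63 = 4.0
Eigenvalues: lambda_1 = 7.0, lambda_2 = 9.0
The function is convex.

1


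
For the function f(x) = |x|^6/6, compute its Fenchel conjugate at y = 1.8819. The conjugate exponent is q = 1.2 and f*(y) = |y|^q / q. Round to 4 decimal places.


The conjugate exponent q satisfies 1/p + 1/q = 1.
p = 6, so q = 6/(6 - 1) = 1.2
|y|^q = 1.8819^1.2 = 2.1356
f*(1.8819) = 2.1356 / 1.2 = 1.7797


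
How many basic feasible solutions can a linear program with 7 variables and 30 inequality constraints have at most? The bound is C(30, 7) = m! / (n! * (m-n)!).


Each vertex corresponds to some choice of n active constraints out of m, so the number of vertices is at most C(m, n) = m! / (n!(m-n)!).
m = 30, n = 7
Numerator: 30 * 29 * 28 * 27 * 26 * 25 * 24
Denominator: 7! = 5040
C(30, 7) = 2035800


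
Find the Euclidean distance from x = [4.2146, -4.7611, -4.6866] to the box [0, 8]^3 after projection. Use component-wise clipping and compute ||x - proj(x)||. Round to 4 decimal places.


Project each component onto [0, 8].
clip(4.2146) = 4.2146, clip(-4.7611) = 0.0, clip(-4.6866) = 0.0
Projection = [4.2146, 0.0, 0.0]
Squared diffs: [0.0, 22.6681, 21.9642]
Distance = sqrt(44.6323) = 6.6807


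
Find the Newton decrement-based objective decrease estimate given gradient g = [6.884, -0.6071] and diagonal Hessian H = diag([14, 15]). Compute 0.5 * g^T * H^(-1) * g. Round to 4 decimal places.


Step 1: H is diagonal, so H^(-1) * g = [0.4917, -0.0405].
Step 2: g^T H^(-1) g = sum_i g_i^2 / H_ii
  = (6.884)^2/14 + (-0.6071)^2/15
  = 3.385 + 0.0246 = 3.4095
Step 3: Objective decrease = 0.5 * g^T H^(-1) g = 1.7048


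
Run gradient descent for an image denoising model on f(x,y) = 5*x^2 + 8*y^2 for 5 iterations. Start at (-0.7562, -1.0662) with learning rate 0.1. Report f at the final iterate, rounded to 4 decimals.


Gradient descent on f(x,y) = 5*x^2 + 8*y^2.
Starting point: (-0.7562, -1.0662), alpha = 0.1
Step 1: grad_x = 2*5*-0.7562 = -7.562, grad_y = 2*8*-1.0662 = -17.0592
  x_1 = -0.7562 - 0.1*-7.562 = 0.0
  y_1 = -1.0662 - 0.1*-17.0592 = 0.6397
Step 2: grad_x = 2*5*0.0 = 0.0, grad_y = 2*8*0.6397 = 10.2355
  x_2 = 0.0 - 0.1*0.0 = 0.0
  y_2 = 0.6397 - 0.1*10.2355 = -0.3838
Step 3: grad_x = 2*5*0.0 = 0.0, grad_y = 2*8*-0.3838 = -6.1413
  x_3 = 0.0 - 0.1*0.0 = 0.0
  y_3 = -0.3838 - 0.1*-6.1413 = 0.2303
Step 4: grad_x = 2*5*0.0 = 0.0, grad_y = 2*8*0.2303 = 3.6848
  x_4 = 0.0 - 0.1*0.0 = 0.0
  y_4 = 0.2303 - 0.1*3.6848 = -0.1382
Step 5: grad_x = 2*5*0.0 = 0.0, grad_y = 2*8*-0.1382 = -2.2109
  x_5 = 0.0 - 0.1*0.0 = 0.0
  y_5 = -0.1382 - 0.1*-2.2109 = 0.0829
f(0.0, 0.0829) = 5*0.0^2 + 8*0.0829^2 = 0.055


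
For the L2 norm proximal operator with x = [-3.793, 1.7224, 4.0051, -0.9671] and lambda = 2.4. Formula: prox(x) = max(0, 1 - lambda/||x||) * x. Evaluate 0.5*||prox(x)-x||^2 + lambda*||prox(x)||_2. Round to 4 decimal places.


Step 1: Compute ||x||.
||x|| = 5.8591
Step 2: Compute scaling factor.
scale = max(0, 1 - 2.4/5.8591) = 0.5904
Step 3: prox(x) = [-2.2393, 1.0169, 2.3645, -0.571]
||prox(x)|| = 3.4591
Step 4: Proximal objective.
0.5*||prox-x||^2 = 2.88
lambda*||prox|| = 8.3018
Total = 11.182


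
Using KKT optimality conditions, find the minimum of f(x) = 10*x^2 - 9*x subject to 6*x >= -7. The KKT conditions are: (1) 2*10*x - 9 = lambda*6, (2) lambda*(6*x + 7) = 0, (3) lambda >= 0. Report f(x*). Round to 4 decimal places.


Step 1: Try lambda = 0 (constraint inactive).
Stationarity: 2*10*x - 9 = 0
x* = 9/(2*10) = 0.45
Check constraint: 6*0.45 = 2.7 >= -7 -- satisfied.
Step 2: Compute optimal value.
f(x*) = 10*0.45^2 - 9*0.45 = -2.025


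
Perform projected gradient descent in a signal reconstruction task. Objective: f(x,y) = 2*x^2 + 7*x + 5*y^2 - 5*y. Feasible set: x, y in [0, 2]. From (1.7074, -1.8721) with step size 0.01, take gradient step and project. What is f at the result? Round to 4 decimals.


Step 1: Compute gradient at (1.7074, -1.8721).
grad_x = 2*2*1.7074 + 7 = 13.8296
grad_y = 2*5*-1.8721 - 5 = -23.721
Step 2: Gradient step.
x_raw = 1.7074 - 0.01*13.8296 = 1.5691
y_raw = -1.8721 - 0.01*-23.721 = -1.6349
Step 3: Project onto [0, 2].
x_proj = clip(1.5691) = 1.5691
y_proj = clip(-1.6349) = 0.0
Step 4: Evaluate f.
f(1.5691, 0.0) = 15.9079


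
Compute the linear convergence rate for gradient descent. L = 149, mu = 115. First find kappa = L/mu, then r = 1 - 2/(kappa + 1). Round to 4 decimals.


Step 1: Compute the condition number.
kappa = L/mu = 149/115 = 1.2957
Step 2: Compute the convergence rate.
r = 1 - 2/(kappa + 1) = 1 - 2*mu/(L + mu) = (L - mu)/(L + mu) = 34/264 = 0.1288


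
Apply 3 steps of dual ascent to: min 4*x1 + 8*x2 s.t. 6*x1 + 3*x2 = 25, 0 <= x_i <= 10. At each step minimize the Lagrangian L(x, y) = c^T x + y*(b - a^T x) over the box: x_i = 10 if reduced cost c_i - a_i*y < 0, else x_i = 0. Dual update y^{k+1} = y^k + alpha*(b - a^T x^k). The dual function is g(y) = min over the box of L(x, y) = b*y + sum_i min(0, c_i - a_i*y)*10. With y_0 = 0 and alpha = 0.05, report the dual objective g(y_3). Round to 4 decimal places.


Dual ascent for LP: min 4*x1 + 8*x2, 6*x1 + 3*x2 = 25, 0 <= x_i <= 10
Step 1: y^k = 0.0, reduced costs: (4.0, 8.0)
  x^k = (0.0, 0.0), subgradient = b - a^T x = 25.0
  y^{k+1} = 0.0 + 0.05*25.0 = 1.25
Step 2: y^k = 1.25, reduced costs: (-3.5, 4.25)
  x^k = (10.0, 0.0), subgradient = b - a^T x = -35.0
  y^{k+1} = 1.25 + 0.05*-35.0 = -0.5
Step 3: y^k = -0.5, reduced costs: (7.0, 9.5)
  x^k = (0.0, 0.0), subgradient = b - a^T x = 25.0
  y^{k+1} = -0.5 + 0.05*25.0 = 0.75
Dual objective at y_3 = 0.75: reduced costs (-0.5, 5.75), box minimizer x = (10.0, 0.0)
g(y_3) = b*y + (c1 - a1*y)*x1 + (c2 - a2*y)*x2 = 25*0.75 + (-0.5)*10.0 + 5.75*0.0 = 18.75 - 5.0 + 0.0 = 13.75


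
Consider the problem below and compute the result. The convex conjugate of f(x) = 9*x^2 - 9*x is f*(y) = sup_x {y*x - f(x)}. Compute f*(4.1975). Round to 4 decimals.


f*(y) = sup_x {y*x - a*x^2 - b*x} = sup_x {(y-b)*x - a*x^2}
FOC: (y - b) - 2a*x = 0 => x* = (y - b)/(2a)
x* = (4.1975 + 9)/(2*9) = 0.7332
f*(4.1975) = (y-b)^2/(4a) = (4.1975 + 9)^2/(4*9)
= 174.174/36 = 4.8382


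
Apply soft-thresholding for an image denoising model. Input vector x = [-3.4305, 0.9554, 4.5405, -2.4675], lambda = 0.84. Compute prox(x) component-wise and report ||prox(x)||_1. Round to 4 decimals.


Soft-thresholding with lambda = 0.84:
prox(-3.4305) = sign(-3.4305)*max(|-3.4305| - 0.84, 0) = -2.5905
prox(0.9554) = sign(0.9554)*max(|0.9554| - 0.84, 0) = 0.1154
prox(4.5405) = sign(4.5405)*max(|4.5405| - 0.84, 0) = 3.7005
prox(-2.4675) = sign(-2.4675)*max(|-2.4675| - 0.84, 0) = -1.6275
prox(x) = [-2.5905, 0.1154, 3.7005, -1.6275]
||prox(x)||_1 = 2.5905 + 0.1154 + 3.7005 + 1.6275 = 8.0339


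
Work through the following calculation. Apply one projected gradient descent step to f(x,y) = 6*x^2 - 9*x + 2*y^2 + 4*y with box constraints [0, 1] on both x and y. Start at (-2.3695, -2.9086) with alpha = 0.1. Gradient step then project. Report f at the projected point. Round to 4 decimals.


Step 1: Compute gradient at (-2.3695, -2.9086).
grad_x = 2*6*-2.3695 - 9 = -37.434
grad_y = 2*2*-2.9086 + 4 = -7.6344
Step 2: Gradient step.
x_raw = -2.3695 - 0.1*-37.434 = 1.3739
y_raw = -2.9086 - 0.1*-7.6344 = -2.1452
Step 3: Project onto [0, 1].
x_proj = clip(1.3739) = 1.0
y_proj = clip(-2.1452) = 0.0
Step 4: Evaluate f.
f(1.0, 0.0) = -3.0


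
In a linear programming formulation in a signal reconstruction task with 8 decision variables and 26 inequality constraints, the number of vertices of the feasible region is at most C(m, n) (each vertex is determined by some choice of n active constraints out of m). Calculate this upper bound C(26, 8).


Each vertex corresponds to some choice of n active constraints out of m, so the number of vertices is at most C(m, n) = m! / (n!(m-n)!).
m = 26, n = 8
Numerator: 26 * 25 * 24 * 23 * 22 * 21 * 20 * 19
Denominator: 8! = 40320
C(26, 8) = 1562275


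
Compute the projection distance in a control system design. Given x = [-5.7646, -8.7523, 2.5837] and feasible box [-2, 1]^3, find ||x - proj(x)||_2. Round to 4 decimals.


Project each component onto [-2, 1].
clip(-5.7646) = -2.0, clip(-8.7523) = -2.0, clip(2.5837) = 1.0
Projection = [-2.0, -2.0, 1.0]
Squared diffs: [14.1722, 45.5936, 2.5081]
Distance = sqrt(62.2739) = 7.8914


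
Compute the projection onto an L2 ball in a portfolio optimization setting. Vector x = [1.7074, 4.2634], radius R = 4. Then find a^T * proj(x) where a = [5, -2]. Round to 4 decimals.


Step 1: Compute ||x|| (intermediates to 6 decimals).
||x|| = sqrt(1.7074^2 + 4.2634^2) = 4.59258
Step 2: Project.
Since ||x|| > R, scale = R/||x|| = 4/4.59258 = 0.87097, proj(x) = scale * x
proj(x) = [1.487094, 3.713293]
Step 3: Dot product.
a^T * proj(x) = 5*1.487094 - 2*3.713293 = 0.0089


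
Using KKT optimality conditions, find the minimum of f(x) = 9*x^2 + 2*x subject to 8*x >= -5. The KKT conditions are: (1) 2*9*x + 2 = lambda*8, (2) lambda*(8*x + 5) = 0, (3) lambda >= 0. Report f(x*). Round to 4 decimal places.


Step 1: Try lambda = 0 (constraint inactive).
Stationarity: 2*9*x + 2 = 0
x* = -2/(2*9) = -1/9 = -0.1111 (rounded; the exact value -1/9 is used below)
Check constraint: 8*-0.1111 = -0.8888 >= -5 -- satisfied.
Step 2: Compute optimal value.
f(x*) = 9*(-1/9)^2 + 2*(-1/9) = -0.1111


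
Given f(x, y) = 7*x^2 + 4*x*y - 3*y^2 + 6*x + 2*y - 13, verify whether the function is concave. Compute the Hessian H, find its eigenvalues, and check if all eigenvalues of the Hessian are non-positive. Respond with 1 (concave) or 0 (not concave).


The Hessian of f(x,y) = 7*x^2 + 4*x*y - 3*y^2 + 6*x + 2*y - 13 is:
H = [[14, 4], [4, -6]]
Trace = 14 - 6 = 8
Determinant = 14*-6 - (4)^2 = -100
Discriminant = (8)^2 - 4*-100 = 464.0
Eigenvalues: lambda_1 = -6.7703, lambda_2 = 14.7703
The function is not concave.

0


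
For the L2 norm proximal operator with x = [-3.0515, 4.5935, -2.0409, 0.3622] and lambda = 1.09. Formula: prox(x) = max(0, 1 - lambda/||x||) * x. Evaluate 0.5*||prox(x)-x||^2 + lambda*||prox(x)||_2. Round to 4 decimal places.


Step 1: Compute ||x||.
||x|| = 5.8914
Step 2: Compute scaling factor.
scale = max(0, 1 - 1.09/5.8914) = 0.815
Step 3: prox(x) = [-2.4869, 3.7436, -1.6633, 0.2952]
||prox(x)|| = 4.8014
Step 4: Proximal objective.
0.5*||prox-x||^2 = 0.5941
lambda*||prox|| = 5.2335
Total = 5.8276


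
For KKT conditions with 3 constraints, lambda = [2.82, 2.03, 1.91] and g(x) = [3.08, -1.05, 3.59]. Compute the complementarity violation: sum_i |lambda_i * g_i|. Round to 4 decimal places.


KKT complementary slackness check:
lambda_1 * g_1 = 2.82 * 3.08 = 8.6856
lambda_2 * g_2 = 2.03 * -1.05 = -2.1315
lambda_3 * g_3 = 1.91 * 3.59 = 6.8569
Total violation = 8.6856 + 2.1315 + 6.8569 = 17.674


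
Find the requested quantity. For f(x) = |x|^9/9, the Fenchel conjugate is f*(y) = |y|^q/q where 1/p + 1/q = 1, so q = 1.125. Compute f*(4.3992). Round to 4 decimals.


The conjugate exponent q satisfies 1/p + 1/q = 1.
p = 9, so q = 9/(9 - 1) = 1.125
|y|^q = 4.3992^1.125 = 5.2941
f*(4.3992) = 5.2941 / 1.125 = 4.7059
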